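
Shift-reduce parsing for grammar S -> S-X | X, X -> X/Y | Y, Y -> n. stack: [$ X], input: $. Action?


lookahead ∉ {/} so X won't extend; reduce S -> X
Action: reduce (S -> X)


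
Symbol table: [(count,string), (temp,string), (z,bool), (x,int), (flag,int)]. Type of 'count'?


Lookup 'count' → type string


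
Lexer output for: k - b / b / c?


Scan left to right, longest-match per lexeme
Tokens: ID(k), OP(-), ID(b), OP(/), ID(b), OP(/), ID(c)


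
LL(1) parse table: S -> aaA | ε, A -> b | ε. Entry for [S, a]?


For [S, a]: 'a' ∈ FIRST(aaA)
Entry: S -> aaA


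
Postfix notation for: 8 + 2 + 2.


Left to right (same or higher precedence on left)
Postfix: 8 2 + 2 +


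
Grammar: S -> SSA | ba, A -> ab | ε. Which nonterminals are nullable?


A nonterminal is nullable iff some alternative derives ε (directly, or every symbol in it is nullable)
Nullable: {A}


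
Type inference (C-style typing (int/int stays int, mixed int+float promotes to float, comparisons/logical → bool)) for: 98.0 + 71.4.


Operand types: float + float
Rule: mixed int/float promotes to float; int/int stays int
Result type: float


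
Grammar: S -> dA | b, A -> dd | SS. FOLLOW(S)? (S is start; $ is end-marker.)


$ ∈ FOLLOW(S). For each A -> αBβ: add FIRST(β)\{ε} to FOLLOW(B); if β nullable, add FOLLOW(A).
FOLLOW(S) = {$, b, d}


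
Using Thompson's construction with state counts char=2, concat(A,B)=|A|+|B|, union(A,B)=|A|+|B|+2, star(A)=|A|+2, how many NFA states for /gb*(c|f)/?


Syntax tree has 4 char leaf(s), 1 union(s), 1 star(s)
chars contribute 4×2 = 8; each union adds +2; each star adds +2
Total: 8 + 2 + 2 = 12 states


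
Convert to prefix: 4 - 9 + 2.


left-to-right (same/higher precedence on left): tree is (+ (- 4 9) 2)
Prefix: + - 4 9 2


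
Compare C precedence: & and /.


'/' is multiplicative (level 10); '&' is bitwise AND (level 5)
Higher level binds tighter
'/' has higher precedence than '&'


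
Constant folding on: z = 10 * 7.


10 * 7 = 70 at compile time
Optimized: z = 70


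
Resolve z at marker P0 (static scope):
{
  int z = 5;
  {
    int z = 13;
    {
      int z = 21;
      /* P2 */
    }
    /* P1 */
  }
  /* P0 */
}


z declared in the same block as P0
z = 5


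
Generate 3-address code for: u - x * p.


Break into single-operator statements:
t1 = x * p
t2 = u - t1


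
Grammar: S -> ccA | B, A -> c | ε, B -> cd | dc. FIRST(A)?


Per alternative of A: FIRST(c) = {c}; FIRST(ε) = {ε}
FIRST(A) = {c, ε}


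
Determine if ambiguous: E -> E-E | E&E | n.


'n-n&n' has two parse trees (no precedence encoded between - and &)
Ambiguous


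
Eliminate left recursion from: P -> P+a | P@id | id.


Left-recursive alternatives: P+a, P@id; non-recursive: id
Introduce P': P -> idP', P' -> +aP' | @idP' | ε


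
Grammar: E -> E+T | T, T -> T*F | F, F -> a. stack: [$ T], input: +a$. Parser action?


lookahead ∉ {*} so T won't extend; reduce E -> T
Action: reduce (E -> T)


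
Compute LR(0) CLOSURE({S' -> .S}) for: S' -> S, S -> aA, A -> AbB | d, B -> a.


Start: S' -> .S
For each item with dot before a nonterminal B, add B -> .γ for every B-production
Closure: [S' -> .S, S -> .aA]


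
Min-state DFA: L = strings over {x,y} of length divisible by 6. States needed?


Track length mod 6: states 0..5, accept at 0
Minimal DFA: 6 states


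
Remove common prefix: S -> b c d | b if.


Common prefix: 'b'
Factored: S -> b S', S' -> c d | if


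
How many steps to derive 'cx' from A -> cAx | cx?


Derivation: A => cx
Steps: 1


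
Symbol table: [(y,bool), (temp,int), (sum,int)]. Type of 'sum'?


Lookup 'sum' → type int


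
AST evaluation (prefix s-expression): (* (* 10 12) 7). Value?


Evaluate inner: (* 10 12) = 120
Evaluate root: (* 120 7) = 840
Result: 840


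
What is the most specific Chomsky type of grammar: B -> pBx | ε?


Single nonterminal LHS, but p^n x^n is not regular
Classification: Type 2 (Context-Free)


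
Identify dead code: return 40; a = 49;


statement follows a return and is unreachable
Dead: 'a = 49'


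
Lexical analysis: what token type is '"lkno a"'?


Pattern: double-quoted sequence
Type: STRING_LITERAL


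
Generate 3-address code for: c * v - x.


Break into single-operator statements:
t1 = c * v
t2 = t1 - x


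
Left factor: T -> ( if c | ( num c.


Common prefix: '('
Factored: T -> ( T', T' -> if c | num c


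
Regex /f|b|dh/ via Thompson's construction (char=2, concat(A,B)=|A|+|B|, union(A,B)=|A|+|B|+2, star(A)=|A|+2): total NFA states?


Syntax tree has 4 char leaf(s), 2 union(s), 0 star(s)
chars contribute 4×2 = 8; each union adds +2; each star adds +2
Total: 8 + 4 + 0 = 12 states


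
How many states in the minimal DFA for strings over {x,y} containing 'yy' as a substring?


KMP-style automaton: 2 progress states + 1 absorbing accept = 3
Minimal DFA: 3 states


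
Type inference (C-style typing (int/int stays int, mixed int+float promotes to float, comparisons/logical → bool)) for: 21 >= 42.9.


Operand types: int >= float
Rule: comparison yields bool
Result type: bool


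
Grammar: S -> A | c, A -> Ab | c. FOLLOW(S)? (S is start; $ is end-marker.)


$ ∈ FOLLOW(S). For each A -> αBβ: add FIRST(β)\{ε} to FOLLOW(B); if β nullable, add FOLLOW(A).
FOLLOW(S) = {$}


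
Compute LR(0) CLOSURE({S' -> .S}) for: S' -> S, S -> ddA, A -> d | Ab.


Start: S' -> .S
For each item with dot before a nonterminal B, add B -> .γ for every B-production
Closure: [S' -> .S, S -> .ddA]


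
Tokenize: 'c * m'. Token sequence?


Scan left to right, longest-match per lexeme
Tokens: ID(c), OP(*), ID(m)


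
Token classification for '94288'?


Pattern: digits only
Type: INTEGER_LITERAL


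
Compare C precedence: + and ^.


'+' is additive (level 9); '^' is bitwise XOR (level 4)
Higher level binds tighter
'+' has higher precedence than '^'


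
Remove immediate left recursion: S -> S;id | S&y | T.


Left-recursive alternatives: S;id, S&y; non-recursive: T
Introduce S': S -> TS', S' -> ;idS' | &yS' | ε


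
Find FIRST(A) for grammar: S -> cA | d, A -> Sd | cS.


Per alternative of A: FIRST(Sd) = {c, d}; FIRST(cS) = {c}
FIRST(A) = {c, d}


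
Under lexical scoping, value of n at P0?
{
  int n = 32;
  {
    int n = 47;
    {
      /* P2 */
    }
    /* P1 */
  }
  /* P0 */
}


n declared in the same block as P0
n = 32


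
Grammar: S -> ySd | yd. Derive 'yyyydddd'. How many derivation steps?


Derivation: S => ySd => yySdd => yyySddd => yyyydddd
Steps: 4


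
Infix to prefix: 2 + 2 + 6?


left-to-right (same/higher precedence on left): tree is (+ (+ 2 2) 6)
Prefix: + + 2 2 6


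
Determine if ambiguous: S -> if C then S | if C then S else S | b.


dangling else: 'if C then if C then b else b' parses two ways
Ambiguous


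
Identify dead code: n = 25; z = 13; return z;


n is assigned but never read
Dead: 'n = 25'


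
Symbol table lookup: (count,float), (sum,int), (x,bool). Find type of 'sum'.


Lookup 'sum' → type int


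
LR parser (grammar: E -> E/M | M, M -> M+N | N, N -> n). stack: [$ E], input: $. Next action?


start symbol E on stack, input exhausted
Action: accept


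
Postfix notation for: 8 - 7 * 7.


* has higher precedence, evaluate 7*7 first
Postfix: 8 7 7 * -


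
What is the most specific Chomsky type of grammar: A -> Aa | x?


Left-linear: every RHS is a terminal or one nonterminal followed by a terminal
Classification: Type 3 (Regular)


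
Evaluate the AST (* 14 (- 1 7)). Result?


Evaluate inner: (- 1 7) = -6
Evaluate root: (* 14 -6) = -84
Result: -84


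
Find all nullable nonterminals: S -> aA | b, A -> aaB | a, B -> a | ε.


A nonterminal is nullable iff some alternative derives ε (directly, or every symbol in it is nullable)
Nullable: {B}


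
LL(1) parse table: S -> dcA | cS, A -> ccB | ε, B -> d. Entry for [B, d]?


For [B, d]: 'd' ∈ FIRST(d)
Entry: B -> d


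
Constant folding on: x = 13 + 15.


13 + 15 = 28 at compile time
Optimized: x = 28


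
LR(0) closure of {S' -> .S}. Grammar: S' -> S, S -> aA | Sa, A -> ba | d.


Start: S' -> .S
For each item with dot before a nonterminal B, add B -> .γ for every B-production
Closure: [S' -> .S, S -> .aA, S -> .Sa]


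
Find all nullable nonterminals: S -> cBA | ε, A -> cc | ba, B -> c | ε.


A nonterminal is nullable iff some alternative derives ε (directly, or every symbol in it is nullable)
Nullable: {B, S}


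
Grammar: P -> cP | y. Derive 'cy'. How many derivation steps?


Derivation: P => cP => cy
Steps: 2


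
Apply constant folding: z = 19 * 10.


19 * 10 = 190 at compile time
Optimized: z = 190


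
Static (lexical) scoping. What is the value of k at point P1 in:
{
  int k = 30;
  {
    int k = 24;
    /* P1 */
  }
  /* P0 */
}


k declared in the same block as P1
k = 24


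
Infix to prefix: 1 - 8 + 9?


left-to-right (same/higher precedence on left): tree is (+ (- 1 8) 9)
Prefix: + - 1 8 9


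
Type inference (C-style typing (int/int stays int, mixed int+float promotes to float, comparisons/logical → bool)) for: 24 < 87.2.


Operand types: int < float
Rule: comparison yields bool
Result type: bool


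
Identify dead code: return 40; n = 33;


statement follows a return and is unreachable
Dead: 'n = 33'


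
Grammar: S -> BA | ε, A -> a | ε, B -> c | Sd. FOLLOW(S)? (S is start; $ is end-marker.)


$ ∈ FOLLOW(S). For each A -> αBβ: add FIRST(β)\{ε} to FOLLOW(B); if β nullable, add FOLLOW(A).
FOLLOW(S) = {$, d}


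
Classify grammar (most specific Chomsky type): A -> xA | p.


Right-linear: every RHS is a terminal or a terminal followed by one nonterminal
Classification: Type 3 (Regular)


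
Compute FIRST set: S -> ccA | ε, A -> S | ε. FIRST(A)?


Per alternative of A: FIRST(S) = {c, ε}; FIRST(ε) = {ε}
FIRST(A) = {c, ε}


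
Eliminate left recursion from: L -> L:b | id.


Left-recursive alternatives: L:b; non-recursive: id
Introduce L': L -> idL', L' -> :bL' | ε


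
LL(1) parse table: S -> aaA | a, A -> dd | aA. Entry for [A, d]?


For [A, d]: 'd' ∈ FIRST(dd)
Entry: A -> dd


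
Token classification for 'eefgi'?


Pattern: letter/underscore followed by alphanumerics, not a keyword
Type: IDENTIFIER


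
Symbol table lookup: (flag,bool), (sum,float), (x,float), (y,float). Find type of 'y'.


Lookup 'y' → type float


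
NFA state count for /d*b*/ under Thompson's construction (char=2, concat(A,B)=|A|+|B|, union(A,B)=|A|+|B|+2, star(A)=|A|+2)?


Syntax tree has 2 char leaf(s), 0 union(s), 2 star(s)
chars contribute 2×2 = 4; each union adds +2; each star adds +2
Total: 4 + 0 + 4 = 8 states


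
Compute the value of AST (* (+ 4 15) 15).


Evaluate inner: (+ 4 15) = 19
Evaluate root: (* 19 15) = 285
Result: 285


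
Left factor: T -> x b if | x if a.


Common prefix: 'x'
Factored: T -> x T', T' -> b if | if a


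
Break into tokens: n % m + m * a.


Scan left to right, longest-match per lexeme
Tokens: ID(n), OP(%), ID(m), OP(+), ID(m), OP(*), ID(a)


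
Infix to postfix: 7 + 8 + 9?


Left to right (same or higher precedence on left)
Postfix: 7 8 + 9 +


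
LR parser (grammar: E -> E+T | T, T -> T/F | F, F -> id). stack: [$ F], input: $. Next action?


'F' (not preceded by T/) is the handle for T -> F
Action: reduce (T -> F)


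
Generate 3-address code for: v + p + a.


Break into single-operator statements:
t1 = v + p
t2 = t1 + a


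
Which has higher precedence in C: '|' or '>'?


'>' is relational (level 7); '|' is bitwise OR (level 3)
Higher level binds tighter
'>' has higher precedence than '|'


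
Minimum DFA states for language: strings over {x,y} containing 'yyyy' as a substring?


KMP-style automaton: 4 progress states + 1 absorbing accept = 5
Minimal DFA: 5 states


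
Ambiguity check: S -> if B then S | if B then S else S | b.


dangling else: 'if B then if B then b else b' parses two ways
Ambiguous


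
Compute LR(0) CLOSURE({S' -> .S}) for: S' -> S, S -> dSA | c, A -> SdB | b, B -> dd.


Start: S' -> .S
For each item with dot before a nonterminal B, add B -> .γ for every B-production
Closure: [S' -> .S, S -> .dSA, S -> .c]


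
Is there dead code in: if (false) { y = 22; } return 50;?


condition is constant false, so the whole block is unreachable
Dead: 'if (false) { y = 22; }'


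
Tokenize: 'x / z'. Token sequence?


Scan left to right, longest-match per lexeme
Tokens: ID(x), OP(/), ID(z)


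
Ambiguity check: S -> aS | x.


right-linear, alternatives start with distinct terminals 'a' vs 'x': unique leftmost derivation
Unambiguous


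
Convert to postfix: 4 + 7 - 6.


Left to right (same or higher precedence on left)
Postfix: 4 7 + 6 -


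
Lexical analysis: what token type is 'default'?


Pattern: reserved word
Type: KEYWORD


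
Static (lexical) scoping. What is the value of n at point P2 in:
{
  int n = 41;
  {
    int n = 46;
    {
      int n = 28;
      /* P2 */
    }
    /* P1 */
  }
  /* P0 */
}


n declared in the same block as P2
n = 28


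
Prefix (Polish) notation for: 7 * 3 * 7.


left-to-right (same/higher precedence on left): tree is (* (* 7 3) 7)
Prefix: * * 7 3 7


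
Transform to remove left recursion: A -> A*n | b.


Left-recursive alternatives: A*n; non-recursive: b
Introduce A': A -> bA', A' -> *nA' | ε


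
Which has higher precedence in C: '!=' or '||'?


'!=' is equality (level 6); '||' is logical OR (level 1)
Higher level binds tighter
'!=' has higher precedence than '||'


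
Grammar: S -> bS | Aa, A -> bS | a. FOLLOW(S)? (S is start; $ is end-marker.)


$ ∈ FOLLOW(S). For each A -> αBβ: add FIRST(β)\{ε} to FOLLOW(B); if β nullable, add FOLLOW(A).
FOLLOW(S) = {$, a}


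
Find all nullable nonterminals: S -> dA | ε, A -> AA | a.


A nonterminal is nullable iff some alternative derives ε (directly, or every symbol in it is nullable)
Nullable: {S}


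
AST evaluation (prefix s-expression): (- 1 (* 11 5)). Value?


Evaluate inner: (* 11 5) = 55
Evaluate root: (- 1 55) = -54
Result: -54


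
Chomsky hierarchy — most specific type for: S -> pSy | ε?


Single nonterminal LHS, but p^n y^n is not regular
Classification: Type 2 (Context-Free)


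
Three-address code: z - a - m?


Break into single-operator statements:
t1 = z - a
t2 = t1 - m


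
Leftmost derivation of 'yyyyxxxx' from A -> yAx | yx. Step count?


Derivation: A => yAx => yyAxx => yyyAxxx => yyyyxxxx
Steps: 4


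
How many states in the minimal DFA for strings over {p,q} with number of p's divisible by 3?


Track (count of p) mod 3: states 0..2, accept at 0
Minimal DFA: 3 states


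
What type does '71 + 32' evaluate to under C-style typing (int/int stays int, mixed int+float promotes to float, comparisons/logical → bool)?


Operand types: int + int
Rule: mixed int/float promotes to float; int/int stays int
Result type: int


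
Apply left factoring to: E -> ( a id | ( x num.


Common prefix: '('
Factored: E -> ( E', E' -> a id | x num


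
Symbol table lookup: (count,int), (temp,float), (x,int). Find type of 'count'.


Lookup 'count' → type int


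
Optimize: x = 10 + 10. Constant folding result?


10 + 10 = 20 at compile time
Optimized: x = 20


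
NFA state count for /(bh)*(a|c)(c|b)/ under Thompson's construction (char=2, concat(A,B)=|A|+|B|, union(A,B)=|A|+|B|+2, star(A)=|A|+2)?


Syntax tree has 6 char leaf(s), 2 union(s), 1 star(s)
chars contribute 6×2 = 12; each union adds +2; each star adds +2
Total: 12 + 4 + 2 = 18 states


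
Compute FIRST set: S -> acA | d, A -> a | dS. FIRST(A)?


Per alternative of A: FIRST(a) = {a}; FIRST(dS) = {d}
FIRST(A) = {a, d}


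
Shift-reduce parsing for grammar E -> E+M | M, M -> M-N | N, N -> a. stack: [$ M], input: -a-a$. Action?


shift '-' to continue M -> M-N
Action: shift


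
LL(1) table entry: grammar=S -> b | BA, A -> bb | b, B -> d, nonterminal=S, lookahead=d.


For [S, d]: 'd' ∈ FIRST(BA)
Entry: S -> BA


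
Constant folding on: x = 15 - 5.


15 - 5 = 10 at compile time
Optimized: x = 10


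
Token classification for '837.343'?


Pattern: digits with a decimal point
Type: FLOAT_LITERAL


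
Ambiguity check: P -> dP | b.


right-linear, alternatives start with distinct terminals 'd' vs 'b': unique leftmost derivation
Unambiguous


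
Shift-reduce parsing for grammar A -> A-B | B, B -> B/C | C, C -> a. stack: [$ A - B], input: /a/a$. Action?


'/' can extend B; shift to build B -> B/C
Action: shift


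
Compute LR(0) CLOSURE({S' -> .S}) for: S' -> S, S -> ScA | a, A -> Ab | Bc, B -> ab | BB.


Start: S' -> .S
For each item with dot before a nonterminal B, add B -> .γ for every B-production
Closure: [S' -> .S, S -> .ScA, S -> .a]


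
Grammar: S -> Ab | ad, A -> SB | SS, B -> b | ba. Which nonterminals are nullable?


A nonterminal is nullable iff some alternative derives ε (directly, or every symbol in it is nullable)
Nullable: {}


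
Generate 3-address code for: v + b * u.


Break into single-operator statements:
t1 = b * u
t2 = v + t1


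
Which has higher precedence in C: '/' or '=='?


'/' is multiplicative (level 10); '==' is equality (level 6)
Higher level binds tighter
'/' has higher precedence than '=='


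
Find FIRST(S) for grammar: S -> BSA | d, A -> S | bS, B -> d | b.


Per alternative of S: FIRST(BSA) = {b, d}; FIRST(d) = {d}
FIRST(S) = {b, d}


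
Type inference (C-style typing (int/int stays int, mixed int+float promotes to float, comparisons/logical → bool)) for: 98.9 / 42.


Operand types: float / int
Rule: mixed int/float promotes to float; int/int stays int
Result type: float


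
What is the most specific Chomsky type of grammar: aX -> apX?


LHS has context (more than one symbol) and |LHS| ≤ |RHS|
Classification: Type 1 (Context-Sensitive)


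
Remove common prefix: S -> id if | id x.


Common prefix: 'id'
Factored: S -> id S', S' -> if | x


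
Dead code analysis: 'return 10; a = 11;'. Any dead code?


statement follows a return and is unreachable
Dead: 'a = 11'


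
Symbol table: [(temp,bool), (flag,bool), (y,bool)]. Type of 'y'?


Lookup 'y' → type bool


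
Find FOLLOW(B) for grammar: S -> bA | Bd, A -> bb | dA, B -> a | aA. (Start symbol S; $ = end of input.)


$ ∈ FOLLOW(S). For each A -> αBβ: add FIRST(β)\{ε} to FOLLOW(B); if β nullable, add FOLLOW(A).
FOLLOW(B) = {d}


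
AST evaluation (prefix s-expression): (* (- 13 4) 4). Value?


Evaluate inner: (- 13 4) = 9
Evaluate root: (* 9 4) = 36
Result: 36


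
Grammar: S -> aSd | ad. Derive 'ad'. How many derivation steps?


Derivation: S => ad
Steps: 1


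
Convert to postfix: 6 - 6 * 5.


* has higher precedence, evaluate 6*5 first
Postfix: 6 6 5 * -


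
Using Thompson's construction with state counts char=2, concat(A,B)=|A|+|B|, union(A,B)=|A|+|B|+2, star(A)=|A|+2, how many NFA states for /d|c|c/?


Syntax tree has 3 char leaf(s), 2 union(s), 0 star(s)
chars contribute 3×2 = 6; each union adds +2; each star adds +2
Total: 6 + 4 + 0 = 10 states


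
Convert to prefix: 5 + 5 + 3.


left-to-right (same/higher precedence on left): tree is (+ (+ 5 5) 3)
Prefix: + + 5 5 3


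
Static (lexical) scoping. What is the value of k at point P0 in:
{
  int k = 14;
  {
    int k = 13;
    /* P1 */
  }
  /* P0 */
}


k declared in the same block as P0
k = 14


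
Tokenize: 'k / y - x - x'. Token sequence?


Scan left to right, longest-match per lexeme
Tokens: ID(k), OP(/), ID(y), OP(-), ID(x), OP(-), ID(x)


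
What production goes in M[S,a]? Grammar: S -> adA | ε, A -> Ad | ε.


For [S, a]: 'a' ∈ FIRST(adA)
Entry: S -> adA


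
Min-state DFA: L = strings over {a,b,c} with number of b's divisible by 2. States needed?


Track (count of b) mod 2: states 0..1, accept at 0
Minimal DFA: 2 states


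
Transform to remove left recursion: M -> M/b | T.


Left-recursive alternatives: M/b; non-recursive: T
Introduce M': M -> TM', M' -> /bM' | ε


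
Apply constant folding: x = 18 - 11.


18 - 11 = 7 at compile time
Optimized: x = 7


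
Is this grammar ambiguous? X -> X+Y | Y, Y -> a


precedence layered via separate nonterminal Y: deterministic
Unambiguous


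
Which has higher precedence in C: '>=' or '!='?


'>=' is relational (level 7); '!=' is equality (level 6)
Higher level binds tighter
'>=' has higher precedence than '!='


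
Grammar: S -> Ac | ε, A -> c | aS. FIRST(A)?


Per alternative of A: FIRST(c) = {c}; FIRST(aS) = {a}
FIRST(A) = {a, c}


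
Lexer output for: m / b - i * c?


Scan left to right, longest-match per lexeme
Tokens: ID(m), OP(/), ID(b), OP(-), ID(i), OP(*), ID(c)


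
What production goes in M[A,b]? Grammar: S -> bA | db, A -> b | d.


For [A, b]: 'b' ∈ FIRST(b)
Entry: A -> b


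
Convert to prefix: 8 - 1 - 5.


left-to-right (same/higher precedence on left): tree is (- (- 8 1) 5)
Prefix: - - 8 1 5


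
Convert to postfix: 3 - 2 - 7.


Left to right (same or higher precedence on left)
Postfix: 3 2 - 7 -


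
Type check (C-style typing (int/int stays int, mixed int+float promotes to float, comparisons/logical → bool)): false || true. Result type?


Operand types: bool || bool
Rule: logical operators take bool operands and yield bool
Result type: bool


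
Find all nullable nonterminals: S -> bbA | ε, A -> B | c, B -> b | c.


A nonterminal is nullable iff some alternative derives ε (directly, or every symbol in it is nullable)
Nullable: {S}


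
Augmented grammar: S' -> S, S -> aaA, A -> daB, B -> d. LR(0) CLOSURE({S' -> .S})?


Start: S' -> .S
For each item with dot before a nonterminal B, add B -> .γ for every B-production
Closure: [S' -> .S, S -> .aaA]


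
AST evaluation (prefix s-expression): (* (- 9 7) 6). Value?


Evaluate inner: (- 9 7) = 2
Evaluate root: (* 2 6) = 12
Result: 12


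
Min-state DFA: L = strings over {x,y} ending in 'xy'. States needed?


Track the longest suffix of input matching a prefix of 'xy': 3 classes (prefixes of length 0..2)
Minimal DFA: 3 states


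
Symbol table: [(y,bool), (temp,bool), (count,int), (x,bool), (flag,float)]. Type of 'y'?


Lookup 'y' → type bool


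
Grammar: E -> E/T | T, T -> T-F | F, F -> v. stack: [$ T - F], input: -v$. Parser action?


handle 'T-F' on top
Action: reduce (T -> T-F)


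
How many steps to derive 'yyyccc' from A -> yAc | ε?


Derivation: A => yAc => yyAcc => yyyAccc => yyyccc
Steps: 4


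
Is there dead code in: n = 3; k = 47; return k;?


n is assigned but never read
Dead: 'n = 3'


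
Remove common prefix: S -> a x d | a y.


Common prefix: 'a'
Factored: S -> a S', S' -> x d | y


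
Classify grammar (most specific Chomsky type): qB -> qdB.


LHS has context (more than one symbol) and |LHS| ≤ |RHS|
Classification: Type 1 (Context-Sensitive)


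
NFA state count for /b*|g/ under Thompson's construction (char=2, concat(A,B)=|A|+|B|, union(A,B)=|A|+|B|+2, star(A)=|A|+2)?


Syntax tree has 2 char leaf(s), 1 union(s), 1 star(s)
chars contribute 2×2 = 4; each union adds +2; each star adds +2
Total: 4 + 2 + 2 = 8 states


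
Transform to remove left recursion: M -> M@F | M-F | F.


Left-recursive alternatives: M@F, M-F; non-recursive: F
Introduce M': M -> FM', M' -> @FM' | -FM' | ε


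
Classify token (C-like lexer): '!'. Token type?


Pattern: operator symbol
Type: OPERATOR


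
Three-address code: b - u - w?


Break into single-operator statements:
t1 = b - u
t2 = t1 - w


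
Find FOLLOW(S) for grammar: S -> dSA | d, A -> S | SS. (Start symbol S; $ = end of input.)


$ ∈ FOLLOW(S). For each A -> αBβ: add FIRST(β)\{ε} to FOLLOW(B); if β nullable, add FOLLOW(A).
FOLLOW(S) = {$, d}


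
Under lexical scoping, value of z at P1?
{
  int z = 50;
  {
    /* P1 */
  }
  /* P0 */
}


P1's block does not declare z; resolves to the enclosing declaration at depth 0
z = 50


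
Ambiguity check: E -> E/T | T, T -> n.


precedence layered via separate nonterminal T: deterministic
Unambiguous


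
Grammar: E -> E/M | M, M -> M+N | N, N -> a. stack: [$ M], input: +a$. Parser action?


shift '+' to continue M -> M+N
Action: shift


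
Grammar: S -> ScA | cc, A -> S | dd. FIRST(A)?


Per alternative of A: FIRST(S) = {c}; FIRST(dd) = {d}
FIRST(A) = {c, d}


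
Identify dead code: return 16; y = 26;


statement follows a return and is unreachable
Dead: 'y = 26'


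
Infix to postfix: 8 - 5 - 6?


Left to right (same or higher precedence on left)
Postfix: 8 5 - 6 -


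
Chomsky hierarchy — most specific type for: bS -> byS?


LHS has context (more than one symbol) and |LHS| ≤ |RHS|
Classification: Type 1 (Context-Sensitive)


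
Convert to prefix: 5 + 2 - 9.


left-to-right (same/higher precedence on left): tree is (- (+ 5 2) 9)
Prefix: - + 5 2 9


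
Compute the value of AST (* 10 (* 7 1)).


Evaluate inner: (* 7 1) = 7
Evaluate root: (* 10 7) = 70
Result: 70


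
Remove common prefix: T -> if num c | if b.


Common prefix: 'if'
Factored: T -> if T', T' -> num c | b


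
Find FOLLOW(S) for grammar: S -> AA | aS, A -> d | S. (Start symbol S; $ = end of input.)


$ ∈ FOLLOW(S). For each A -> αBβ: add FIRST(β)\{ε} to FOLLOW(B); if β nullable, add FOLLOW(A).
FOLLOW(S) = {$, a, d}


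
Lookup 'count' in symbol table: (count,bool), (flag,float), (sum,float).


Lookup 'count' → type bool


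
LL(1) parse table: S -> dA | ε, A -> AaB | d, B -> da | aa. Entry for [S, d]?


For [S, d]: 'd' ∈ FIRST(dA)
Entry: S -> dA


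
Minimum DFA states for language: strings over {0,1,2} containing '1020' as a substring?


KMP-style automaton: 4 progress states + 1 absorbing accept = 5
Minimal DFA: 5 states


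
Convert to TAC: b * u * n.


Break into single-operator statements:
t1 = b * u
t2 = t1 * n


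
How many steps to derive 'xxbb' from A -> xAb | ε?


Derivation: A => xAb => xxAbb => xxbb
Steps: 3


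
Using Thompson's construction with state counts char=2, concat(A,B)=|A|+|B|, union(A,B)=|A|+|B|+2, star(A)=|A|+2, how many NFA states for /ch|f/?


Syntax tree has 3 char leaf(s), 1 union(s), 0 star(s)
chars contribute 3×2 = 6; each union adds +2; each star adds +2
Total: 6 + 2 + 0 = 8 states


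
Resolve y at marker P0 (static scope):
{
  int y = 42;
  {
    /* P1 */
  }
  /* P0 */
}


y declared in the same block as P0
y = 42


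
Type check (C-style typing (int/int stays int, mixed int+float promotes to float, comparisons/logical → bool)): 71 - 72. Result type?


Operand types: int - int
Rule: mixed int/float promotes to float; int/int stays int
Result type: int


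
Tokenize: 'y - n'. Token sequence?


Scan left to right, longest-match per lexeme
Tokens: ID(y), OP(-), ID(n)


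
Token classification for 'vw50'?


Pattern: letter/underscore followed by alphanumerics, not a keyword
Type: IDENTIFIER


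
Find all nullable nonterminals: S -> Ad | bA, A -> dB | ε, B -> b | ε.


A nonterminal is nullable iff some alternative derives ε (directly, or every symbol in it is nullable)
Nullable: {A, B}


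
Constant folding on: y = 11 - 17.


11 - 17 = -6 at compile time
Optimized: y = -6


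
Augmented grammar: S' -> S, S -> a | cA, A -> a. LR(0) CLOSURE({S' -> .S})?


Start: S' -> .S
For each item with dot before a nonterminal B, add B -> .γ for every B-production
Closure: [S' -> .S, S -> .a, S -> .cA]


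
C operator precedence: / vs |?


'/' is multiplicative (level 10); '|' is bitwise OR (level 3)
Higher level binds tighter
'/' has higher precedence than '|'


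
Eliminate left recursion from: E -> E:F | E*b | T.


Left-recursive alternatives: E:F, E*b; non-recursive: T
Introduce E': E -> TE', E' -> :FE' | *bE' | ε


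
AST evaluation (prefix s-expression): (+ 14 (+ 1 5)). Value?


Evaluate inner: (+ 1 5) = 6
Evaluate root: (+ 14 6) = 20
Result: 20


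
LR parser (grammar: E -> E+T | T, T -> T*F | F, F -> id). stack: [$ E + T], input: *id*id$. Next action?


'*' can extend T; shift to build T -> T*F
Action: shift


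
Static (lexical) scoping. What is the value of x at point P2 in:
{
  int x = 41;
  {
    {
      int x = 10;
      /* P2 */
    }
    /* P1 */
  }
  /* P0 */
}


x declared in the same block as P2
x = 10


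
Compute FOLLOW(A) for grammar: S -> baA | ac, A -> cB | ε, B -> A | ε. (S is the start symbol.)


$ ∈ FOLLOW(S). For each A -> αBβ: add FIRST(β)\{ε} to FOLLOW(B); if β nullable, add FOLLOW(A).
FOLLOW(A) = {$}


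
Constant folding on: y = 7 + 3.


7 + 3 = 10 at compile time
Optimized: y = 10


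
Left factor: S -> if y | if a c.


Common prefix: 'if'
Factored: S -> if S', S' -> y | a c


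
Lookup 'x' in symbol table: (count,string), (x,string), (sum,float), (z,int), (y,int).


Lookup 'x' → type string


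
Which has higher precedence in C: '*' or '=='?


'*' is multiplicative (level 10); '==' is equality (level 6)
Higher level binds tighter
'*' has higher precedence than '=='


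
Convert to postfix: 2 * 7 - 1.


Left to right (same or higher precedence on left)
Postfix: 2 7 * 1 -


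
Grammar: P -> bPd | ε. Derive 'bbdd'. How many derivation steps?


Derivation: P => bPd => bbPdd => bbdd
Steps: 3


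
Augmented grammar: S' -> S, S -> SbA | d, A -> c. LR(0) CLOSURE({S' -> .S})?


Start: S' -> .S
For each item with dot before a nonterminal B, add B -> .γ for every B-production
Closure: [S' -> .S, S -> .SbA, S -> .d]


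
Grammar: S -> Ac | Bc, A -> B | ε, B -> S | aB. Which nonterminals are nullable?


A nonterminal is nullable iff some alternative derives ε (directly, or every symbol in it is nullable)
Nullable: {A}


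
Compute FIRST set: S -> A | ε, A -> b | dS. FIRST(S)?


Per alternative of S: FIRST(A) = {b, d}; FIRST(ε) = {ε}
FIRST(S) = {b, d, ε}


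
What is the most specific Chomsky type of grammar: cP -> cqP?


LHS has context (more than one symbol) and |LHS| ≤ |RHS|
Classification: Type 1 (Context-Sensitive)


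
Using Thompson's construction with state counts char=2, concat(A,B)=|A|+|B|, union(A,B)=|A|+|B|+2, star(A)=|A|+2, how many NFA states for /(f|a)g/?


Syntax tree has 3 char leaf(s), 1 union(s), 0 star(s)
chars contribute 3×2 = 6; each union adds +2; each star adds +2
Total: 6 + 2 + 0 = 8 states


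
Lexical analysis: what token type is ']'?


Pattern: delimiter/punctuation
Type: PUNCTUATION


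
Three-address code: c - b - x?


Break into single-operator statements:
t1 = c - b
t2 = t1 - x


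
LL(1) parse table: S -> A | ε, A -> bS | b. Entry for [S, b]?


For [S, b]: 'b' ∈ FIRST(A)
Entry: S -> A


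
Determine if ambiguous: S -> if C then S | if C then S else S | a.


dangling else: 'if C then if C then a else a' parses two ways
Ambiguous


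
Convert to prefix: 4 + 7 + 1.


left-to-right (same/higher precedence on left): tree is (+ (+ 4 7) 1)
Prefix: + + 4 7 1


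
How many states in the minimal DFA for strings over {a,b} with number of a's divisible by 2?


Track (count of a) mod 2: states 0..1, accept at 0
Minimal DFA: 2 states


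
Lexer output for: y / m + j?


Scan left to right, longest-match per lexeme
Tokens: ID(y), OP(/), ID(m), OP(+), ID(j)


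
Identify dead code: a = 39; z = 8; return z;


a is assigned but never read
Dead: 'a = 39'


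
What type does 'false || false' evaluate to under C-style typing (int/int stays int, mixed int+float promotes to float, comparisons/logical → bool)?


Operand types: bool || bool
Rule: logical operators take bool operands and yield bool
Result type: bool


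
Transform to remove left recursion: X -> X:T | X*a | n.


Left-recursive alternatives: X:T, X*a; non-recursive: n
Introduce X': X -> nX', X' -> :TX' | *aX' | ε


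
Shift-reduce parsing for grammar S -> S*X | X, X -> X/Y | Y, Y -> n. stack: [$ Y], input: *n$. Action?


'Y' (not preceded by X/) is the handle for X -> Y
Action: reduce (X -> Y)


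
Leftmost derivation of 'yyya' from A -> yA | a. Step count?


Derivation: A => yA => yyA => yyyA => yyya
Steps: 4


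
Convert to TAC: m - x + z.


Break into single-operator statements:
t1 = m - x
t2 = t1 + z


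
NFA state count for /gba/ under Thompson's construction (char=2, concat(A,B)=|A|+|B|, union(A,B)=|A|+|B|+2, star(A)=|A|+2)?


Syntax tree has 3 char leaf(s), 0 union(s), 0 star(s)
chars contribute 3×2 = 6; each union adds +2; each star adds +2
Total: 6 + 0 + 0 = 6 states


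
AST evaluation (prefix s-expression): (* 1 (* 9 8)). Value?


Evaluate inner: (* 9 8) = 72
Evaluate root: (* 1 72) = 72
Result: 72


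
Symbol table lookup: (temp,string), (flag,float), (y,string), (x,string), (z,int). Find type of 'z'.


Lookup 'z' → type int


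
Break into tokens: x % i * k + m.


Scan left to right, longest-match per lexeme
Tokens: ID(x), OP(%), ID(i), OP(*), ID(k), OP(+), ID(m)


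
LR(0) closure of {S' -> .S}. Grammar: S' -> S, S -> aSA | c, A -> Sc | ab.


Start: S' -> .S
For each item with dot before a nonterminal B, add B -> .γ for every B-production
Closure: [S' -> .S, S -> .aSA, S -> .c]


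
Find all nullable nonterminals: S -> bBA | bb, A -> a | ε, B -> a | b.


A nonterminal is nullable iff some alternative derives ε (directly, or every symbol in it is nullable)
Nullable: {A}


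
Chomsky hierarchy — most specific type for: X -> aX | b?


Right-linear: every RHS is a terminal or a terminal followed by one nonterminal
Classification: Type 3 (Regular)


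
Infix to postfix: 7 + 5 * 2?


* has higher precedence, evaluate 5*2 first
Postfix: 7 5 2 * +


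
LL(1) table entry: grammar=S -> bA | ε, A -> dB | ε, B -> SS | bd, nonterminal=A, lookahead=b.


For [A, b]: ε is nullable and 'b' ∈ FOLLOW(A)
Entry: A -> ε


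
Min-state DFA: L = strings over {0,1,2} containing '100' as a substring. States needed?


KMP-style automaton: 3 progress states + 1 absorbing accept = 4
Minimal DFA: 4 states


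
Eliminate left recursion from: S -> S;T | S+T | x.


Left-recursive alternatives: S;T, S+T; non-recursive: x
Introduce S': S -> xS', S' -> ;TS' | +TS' | ε


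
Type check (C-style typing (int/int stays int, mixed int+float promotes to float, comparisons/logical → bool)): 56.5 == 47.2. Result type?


Operand types: float == float
Rule: comparison yields bool
Result type: bool


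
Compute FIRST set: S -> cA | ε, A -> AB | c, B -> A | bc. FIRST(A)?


Per alternative of A: FIRST(AB) = {c}; FIRST(c) = {c}
FIRST(A) = {c}


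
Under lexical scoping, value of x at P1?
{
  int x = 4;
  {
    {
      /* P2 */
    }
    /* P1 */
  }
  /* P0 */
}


P1's block does not declare x; resolves to the enclosing declaration at depth 0
x = 4


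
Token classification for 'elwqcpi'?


Pattern: letter/underscore followed by alphanumerics, not a keyword
Type: IDENTIFIER


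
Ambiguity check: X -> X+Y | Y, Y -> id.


precedence layered via separate nonterminal Y: deterministic
Unambiguous


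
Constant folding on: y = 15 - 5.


15 - 5 = 10 at compile time
Optimized: y = 10


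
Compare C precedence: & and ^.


'&' is bitwise AND (level 5); '^' is bitwise XOR (level 4)
Higher level binds tighter
'&' has higher precedence than '^'


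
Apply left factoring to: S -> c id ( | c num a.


Common prefix: 'c'
Factored: S -> c S', S' -> id ( | num a


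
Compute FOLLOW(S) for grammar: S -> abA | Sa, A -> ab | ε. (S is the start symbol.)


$ ∈ FOLLOW(S). For each A -> αBβ: add FIRST(β)\{ε} to FOLLOW(B); if β nullable, add FOLLOW(A).
FOLLOW(S) = {$, a}


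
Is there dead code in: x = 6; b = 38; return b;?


x is assigned but never read
Dead: 'x = 6'


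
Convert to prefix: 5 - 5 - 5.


left-to-right (same/higher precedence on left): tree is (- (- 5 5) 5)
Prefix: - - 5 5 5


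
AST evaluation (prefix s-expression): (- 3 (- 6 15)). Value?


Evaluate inner: (- 6 15) = -9
Evaluate root: (- 3 -9) = 12
Result: 12


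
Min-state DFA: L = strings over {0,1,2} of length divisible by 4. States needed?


Track length mod 4: states 0..3, accept at 0
Minimal DFA: 4 states


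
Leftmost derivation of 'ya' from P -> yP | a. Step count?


Derivation: P => yP => ya
Steps: 2


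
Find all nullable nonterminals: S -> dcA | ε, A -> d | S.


A nonterminal is nullable iff some alternative derives ε (directly, or every symbol in it is nullable)
Nullable: {A, S}


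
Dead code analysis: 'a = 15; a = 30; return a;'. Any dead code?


first assignment to a is overwritten before any read
Dead: 'a = 15'


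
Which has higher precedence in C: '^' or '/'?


'/' is multiplicative (level 10); '^' is bitwise XOR (level 4)
Higher level binds tighter
'/' has higher precedence than '^'


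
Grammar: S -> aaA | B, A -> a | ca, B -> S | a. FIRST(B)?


Per alternative of B: FIRST(S) = {a}; FIRST(a) = {a}
FIRST(B) = {a}


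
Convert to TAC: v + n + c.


Break into single-operator statements:
t1 = v + n
t2 = t1 + c


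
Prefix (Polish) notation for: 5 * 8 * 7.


left-to-right (same/higher precedence on left): tree is (* (* 5 8) 7)
Prefix: * * 5 8 7


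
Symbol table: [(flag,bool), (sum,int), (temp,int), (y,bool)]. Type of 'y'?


Lookup 'y' → type bool


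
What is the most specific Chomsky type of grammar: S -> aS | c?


Right-linear: every RHS is a terminal or a terminal followed by one nonterminal
Classification: Type 3 (Regular)


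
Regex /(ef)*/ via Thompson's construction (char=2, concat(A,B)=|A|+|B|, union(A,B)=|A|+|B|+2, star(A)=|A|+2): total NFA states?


Syntax tree has 2 char leaf(s), 0 union(s), 1 star(s)
chars contribute 2×2 = 4; each union adds +2; each star adds +2
Total: 4 + 0 + 2 = 6 states


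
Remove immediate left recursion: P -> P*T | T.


Left-recursive alternatives: P*T; non-recursive: T
Introduce P': P -> TP', P' -> *TP' | ε


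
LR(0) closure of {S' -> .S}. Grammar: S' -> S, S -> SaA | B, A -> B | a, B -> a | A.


Start: S' -> .S
For each item with dot before a nonterminal B, add B -> .γ for every B-production
Closure: [S' -> .S, S -> .SaA, S -> .B, B -> .a, B -> .A, A -> .B, A -> .a]


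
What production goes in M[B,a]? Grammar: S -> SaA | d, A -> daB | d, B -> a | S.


For [B, a]: 'a' ∈ FIRST(a)
Entry: B -> a


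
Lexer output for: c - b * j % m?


Scan left to right, longest-match per lexeme
Tokens: ID(c), OP(-), ID(b), OP(*), ID(j), OP(%), ID(m)


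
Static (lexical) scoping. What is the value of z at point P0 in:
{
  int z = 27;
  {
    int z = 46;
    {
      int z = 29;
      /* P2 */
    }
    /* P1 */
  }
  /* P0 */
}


z declared in the same block as P0
z = 27


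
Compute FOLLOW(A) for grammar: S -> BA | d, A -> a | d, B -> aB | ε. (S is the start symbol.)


$ ∈ FOLLOW(S). For each A -> αBβ: add FIRST(β)\{ε} to FOLLOW(B); if β nullable, add FOLLOW(A).
FOLLOW(A) = {$}


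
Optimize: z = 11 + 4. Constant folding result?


11 + 4 = 15 at compile time
Optimized: z = 15
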